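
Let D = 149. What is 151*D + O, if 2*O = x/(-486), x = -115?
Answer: 21869143/972 ≈ 22499.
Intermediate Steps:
O = 115/972 (O = (-115/(-486))/2 = (-115*(-1/486))/2 = (½)*(115/486) = 115/972 ≈ 0.11831)
151*D + O = 151*149 + 115/972 = 22499 + 115/972 = 21869143/972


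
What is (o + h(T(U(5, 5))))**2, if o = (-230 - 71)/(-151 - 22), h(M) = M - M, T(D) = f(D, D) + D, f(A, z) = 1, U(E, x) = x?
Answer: 90601/29929 ≈ 3.0272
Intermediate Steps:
T(D) = 1 + D
h(M) = 0
o = 301/173 (o = -301/(-173) = -301*(-1/173) = 301/173 ≈ 1.7399)
(o + h(T(U(5, 5))))**2 = (301/173 + 0)**2 = (301/173)**2 = 90601/29929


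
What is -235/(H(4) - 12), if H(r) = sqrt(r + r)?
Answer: 705/34 + 235*sqrt(2)/68 ≈ 25.623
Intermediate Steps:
H(r) = sqrt(2)*sqrt(r) (H(r) = sqrt(2*r) = sqrt(2)*sqrt(r))
-235/(H(4) - 12) = -235/(sqrt(2)*sqrt(4) - 12) = -235/(sqrt(2)*2 - 12) = -235/(2*sqrt(2) - 12) = -235/(-12 + 2*sqrt(2))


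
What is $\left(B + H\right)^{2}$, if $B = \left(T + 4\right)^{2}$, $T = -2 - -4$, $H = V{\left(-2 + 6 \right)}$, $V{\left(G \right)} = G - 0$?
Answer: $1600$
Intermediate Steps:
$V{\left(G \right)} = G$ ($V{\left(G \right)} = G + 0 = G$)
$H = 4$ ($H = -2 + 6 = 4$)
$T = 2$ ($T = -2 + 4 = 2$)
$B = 36$ ($B = \left(2 + 4\right)^{2} = 6^{2} = 36$)
$\left(B + H\right)^{2} = \left(36 + 4\right)^{2} = 40^{2} = 1600$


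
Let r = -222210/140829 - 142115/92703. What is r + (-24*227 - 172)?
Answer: -1882339365895/334750533 ≈ -5623.1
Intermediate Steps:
r = -1041370435/334750533 (r = -222210*1/140829 - 142115*1/92703 = -74070/46943 - 142115/92703 = -1041370435/334750533 ≈ -3.1109)
r + (-24*227 - 172) = -1041370435/334750533 + (-24*227 - 172) = -1041370435/334750533 + (-5448 - 172) = -1041370435/334750533 - 5620 = -1882339365895/334750533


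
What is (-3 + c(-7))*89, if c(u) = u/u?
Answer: -178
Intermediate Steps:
c(u) = 1
(-3 + c(-7))*89 = (-3 + 1)*89 = -2*89 = -178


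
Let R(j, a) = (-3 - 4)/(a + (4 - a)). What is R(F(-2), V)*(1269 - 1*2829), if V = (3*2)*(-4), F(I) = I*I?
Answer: 2730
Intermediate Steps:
F(I) = I²
V = -24 (V = 6*(-4) = -24)
R(j, a) = -7/4
R(F(-2), V)*(1269 - 1*2829) = -7*(1269 - 1*2829)/4 = -7*(1269 - 2829)/4 = -7/4*(-1560) = 2730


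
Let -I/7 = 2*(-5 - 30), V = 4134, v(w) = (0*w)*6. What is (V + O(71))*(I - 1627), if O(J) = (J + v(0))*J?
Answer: -10431975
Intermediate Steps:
v(w) = 0 (v(w) = 0*6 = 0)
I = 490 (I = -14*(-5 - 30) = -14*(-35) = -7*(-70) = 490)
O(J) = J**2 (O(J) = (J + 0)*J = J*J = J**2)
(V + O(71))*(I - 1627) = (4134 + 71**2)*(490 - 1627) = (4134 + 5041)*(-1137) = 9175*(-1137) = -10431975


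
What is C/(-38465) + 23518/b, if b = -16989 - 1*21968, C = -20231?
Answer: -116480803/1498481005 ≈ -0.077733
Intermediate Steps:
b = -38957 (b = -16989 - 21968 = -38957)
C/(-38465) + 23518/b = -20231/(-38465) + 23518/(-38957) = -20231*(-1/38465) + 23518*(-1/38957) = 20231/38465 - 23518/38957 = -116480803/1498481005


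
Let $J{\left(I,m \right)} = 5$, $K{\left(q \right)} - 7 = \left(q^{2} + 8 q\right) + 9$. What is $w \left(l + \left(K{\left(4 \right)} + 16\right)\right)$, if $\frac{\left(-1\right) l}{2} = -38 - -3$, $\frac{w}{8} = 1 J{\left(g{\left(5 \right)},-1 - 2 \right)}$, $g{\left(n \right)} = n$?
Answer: $6000$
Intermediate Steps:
$K{\left(q \right)} = 16 + q^{2} + 8 q$ ($K{\left(q \right)} = 7 + \left(\left(q^{2} + 8 q\right) + 9\right) = 7 + \left(9 + q^{2} + 8 q\right) = 16 + q^{2} + 8 q$)
$w = 40$ ($w = 8 \cdot 1 \cdot 5 = 8 \cdot 5 = 40$)
$l = 70$ ($l = - 2 \left(-38 - -3\right) = - 2 \left(-38 + 3\right) = \left(-2\right) \left(-35\right) = 70$)
$w \left(l + \left(K{\left(4 \right)} + 16\right)\right) = 40 \left(70 + \left(\left(16 + 4^{2} + 8 \cdot 4\right) + 16\right)\right) = 40 \left(70 + \left(\left(16 + 16 + 32\right) + 16\right)\right) = 40 \left(70 + \left(64 + 16\right)\right) = 40 \left(70 + 80\right) = 40 \cdot 150 = 6000$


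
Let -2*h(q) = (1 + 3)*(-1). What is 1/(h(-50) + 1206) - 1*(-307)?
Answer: 370857/1208 ≈ 307.00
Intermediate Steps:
h(q) = 2 (h(q) = -(1 + 3)*(-1)/2 = -2*(-1) = -1/2*(-4) = 2)
1/(h(-50) + 1206) - 1*(-307) = 1/(2 + 1206) - 1*(-307) = 1/1208 + 307 = 370857/1208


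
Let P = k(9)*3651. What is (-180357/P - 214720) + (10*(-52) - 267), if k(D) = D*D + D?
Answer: -23604541829/109530 ≈ -2.1551e+5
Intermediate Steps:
k(D) = D + D² (k(D) = D² + D = D + D²)
P = 328590 (P = (9*(1 + 9))*3651 = (9*10)*3651 = 90*3651 = 328590)
(-180357/P - 214720) + (10*(-52) - 267) = (-180357/328590 - 214720) + (10*(-52) - 267) = (-180357*1/328590 - 214720) + (-520 - 267) = (-60119/109530 - 214720) - 787 = -23518341719/109530 - 787 = -23604541829/109530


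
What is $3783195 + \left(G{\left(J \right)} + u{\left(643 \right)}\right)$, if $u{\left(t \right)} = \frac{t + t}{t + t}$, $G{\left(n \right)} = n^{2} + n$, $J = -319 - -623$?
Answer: $3875916$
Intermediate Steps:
$J = 304$ ($J = -319 + 623 = 304$)
$G{\left(n \right)} = n + n^{2}$
$u{\left(t \right)} = 1$ ($u{\left(t \right)} = \frac{2 t}{2 t} = 2 t \frac{1}{2 t} = 1$)
$3783195 + \left(G{\left(J \right)} + u{\left(643 \right)}\right) = 3783195 + \left(304 \left(1 + 304\right) + 1\right) = 3783195 + \left(304 \cdot 305 + 1\right) = 3783195 + \left(92720 + 1\right) = 3783195 + 92721 = 3875916$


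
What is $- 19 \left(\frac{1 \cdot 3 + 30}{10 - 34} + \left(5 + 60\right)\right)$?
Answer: $- \frac{9671}{8} \approx -1208.9$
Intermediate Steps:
$- 19 \left(\frac{1 \cdot 3 + 30}{10 - 34} + \left(5 + 60\right)\right) = - 19 \left(\frac{3 + 30}{-24} + 65\right) = - 19 \left(33 \left(- \frac{1}{24}\right) + 65\right) = - 19 \left(- \frac{11}{8} + 65\right) = \left(-19\right) \frac{509}{8} = - \frac{9671}{8}$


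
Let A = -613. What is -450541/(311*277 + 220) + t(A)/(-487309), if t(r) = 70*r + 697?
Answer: -215906873998/42087416403 ≈ -5.1300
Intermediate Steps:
t(r) = 697 + 70*r
-450541/(311*277 + 220) + t(A)/(-487309) = -450541/(311*277 + 220) + (697 + 70*(-613))/(-487309) = -450541/(86147 + 220) + (697 - 42910)*(-1/487309) = -450541/86367 - 42213*(-1/487309) = -450541*1/86367 + 42213/487309 = -450541/86367 + 42213/487309 = -215906873998/42087416403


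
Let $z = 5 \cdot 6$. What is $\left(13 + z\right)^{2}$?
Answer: $1849$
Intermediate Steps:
$z = 30$
$\left(13 + z\right)^{2} = \left(13 + 30\right)^{2} = 43^{2} = 1849$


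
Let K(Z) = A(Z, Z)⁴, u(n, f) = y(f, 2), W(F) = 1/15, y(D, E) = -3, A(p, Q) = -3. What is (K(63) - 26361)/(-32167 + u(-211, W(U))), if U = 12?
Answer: 2628/3217 ≈ 0.81691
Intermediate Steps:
W(F) = 1/15
u(n, f) = -3
K(Z) = 81 (K(Z) = (-3)⁴ = 81)
(K(63) - 26361)/(-32167 + u(-211, W(U))) = (81 - 26361)/(-32167 - 3) = -26280/(-32170) = -26280*(-1/32170) = 2628/3217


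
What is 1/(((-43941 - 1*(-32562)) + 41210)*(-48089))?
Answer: -1/1434542959 ≈ -6.9709e-10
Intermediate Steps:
1/(((-43941 - 1*(-32562)) + 41210)*(-48089)) = -1/48089/((-43941 + 32562) + 41210) = -1/48089/(-11379 + 41210) = -1/48089/29831 = (1/29831)*(-1/48089) = -1/1434542959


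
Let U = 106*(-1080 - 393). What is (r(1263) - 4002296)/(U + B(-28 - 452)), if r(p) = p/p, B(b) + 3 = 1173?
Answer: 363845/14088 ≈ 25.827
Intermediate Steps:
U = -156138 (U = 106*(-1473) = -156138)
B(b) = 1170 (B(b) = -3 + 1173 = 1170)
r(p) = 1
(r(1263) - 4002296)/(U + B(-28 - 452)) = (1 - 4002296)/(-156138 + 1170) = -4002295/(-154968) = -4002295*(-1/154968) = 363845/14088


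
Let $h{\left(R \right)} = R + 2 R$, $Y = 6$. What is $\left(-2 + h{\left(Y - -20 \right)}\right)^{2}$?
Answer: $5776$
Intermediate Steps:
$h{\left(R \right)} = 3 R$
$\left(-2 + h{\left(Y - -20 \right)}\right)^{2} = \left(-2 + 3 \left(6 - -20\right)\right)^{2} = \left(-2 + 3 \left(6 + 20\right)\right)^{2} = \left(-2 + 3 \cdot 26\right)^{2} = \left(-2 + 78\right)^{2} = 76^{2} = 5776$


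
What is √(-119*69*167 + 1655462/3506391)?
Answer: I*√38229134882049955/166971 ≈ 1171.0*I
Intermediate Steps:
√(-119*69*167 + 1655462/3506391) = √(-8211*167 + 1655462*(1/3506391)) = √(-1371237 + 1655462/3506391) = √(-4808091420205/3506391) = I*√38229134882049955/166971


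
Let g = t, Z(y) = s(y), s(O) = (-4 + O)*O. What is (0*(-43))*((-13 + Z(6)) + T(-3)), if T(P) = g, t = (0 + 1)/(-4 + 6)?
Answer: 0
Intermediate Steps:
s(O) = O*(-4 + O)
t = 1/2 ≈ 0.50000
Z(y) = y*(-4 + y)
g = 1/2 ≈ 0.50000
T(P) = 1/2
(0*(-43))*((-13 + Z(6)) + T(-3)) = (0*(-43))*((-13 + 6*(-4 + 6)) + 1/2) = 0*((-13 + 6*2) + 1/2) = 0*((-13 + 12) + 1/2) = 0*(-1 + 1/2) = 0*(-1/2) = 0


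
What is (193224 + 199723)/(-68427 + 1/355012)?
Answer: -139500900364/24292406123 ≈ -5.7426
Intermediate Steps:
(193224 + 199723)/(-68427 + 1/355012) = 392947/(-68427 + 1/355012) = 392947/(-24292406123/355012) = 392947*(-355012/24292406123) = -139500900364/24292406123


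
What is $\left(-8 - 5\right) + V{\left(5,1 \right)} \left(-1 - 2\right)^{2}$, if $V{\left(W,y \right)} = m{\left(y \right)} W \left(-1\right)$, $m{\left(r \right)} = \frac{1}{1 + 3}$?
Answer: $- \frac{97}{4} \approx -24.25$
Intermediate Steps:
$m{\left(r \right)} = \frac{1}{4}$
$V{\left(W,y \right)} = - \frac{W}{4}$ ($V{\left(W,y \right)} = \frac{W}{4} \left(-1\right) = - \frac{W}{4}$)
$\left(-8 - 5\right) + V{\left(5,1 \right)} \left(-1 - 2\right)^{2} = \left(-8 - 5\right) + \left(- \frac{1}{4}\right) 5 \left(-1 - 2\right)^{2} = -13 - \frac{5 \left(-3\right)^{2}}{4} = -13 - \frac{45}{4} = - \frac{97}{4}$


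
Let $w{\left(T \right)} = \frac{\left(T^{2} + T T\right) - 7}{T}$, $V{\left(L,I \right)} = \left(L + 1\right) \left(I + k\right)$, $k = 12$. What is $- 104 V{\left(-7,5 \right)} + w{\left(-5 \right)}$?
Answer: $\frac{52997}{5} \approx 10599.0$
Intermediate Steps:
$V{\left(L,I \right)} = \left(1 + L\right) \left(12 + I\right)$ ($V{\left(L,I \right)} = \left(L + 1\right) \left(I + 12\right) = \left(1 + L\right) \left(12 + I\right)$)
$w{\left(T \right)} = \frac{-7 + 2 T^{2}}{T}$ ($w{\left(T \right)} = \frac{\left(T^{2} + T^{2}\right) - 7}{T} = \frac{2 T^{2} - 7}{T} = \frac{-7 + 2 T^{2}}{T}$)
$- 104 V{\left(-7,5 \right)} + w{\left(-5 \right)} = - 104 \left(12 + 5 + 12 \left(-7\right) + 5 \left(-7\right)\right) + \left(- \frac{7}{-5} + 2 \left(-5\right)\right) = - 104 \left(12 + 5 - 84 - 35\right) - \frac{43}{5} = \left(-104\right) \left(-102\right) + \left(\frac{7}{5} - 10\right) = 10608 - \frac{43}{5} = \frac{52997}{5}$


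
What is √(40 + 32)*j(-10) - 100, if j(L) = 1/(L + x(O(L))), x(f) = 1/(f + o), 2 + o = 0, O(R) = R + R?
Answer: -100 - 132*√2/221 ≈ -100.84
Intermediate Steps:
O(R) = 2*R
o = -2 (o = -2 + 0 = -2)
x(f) = 1/(-2 + f) (x(f) = 1/(f - 2) = 1/(-2 + f))
j(L) = 1/(L + 1/(-2 + 2*L))
√(40 + 32)*j(-10) - 100 = √(40 + 32)*(2*(-1 - 10)/(1 + 2*(-10)*(-1 - 10))) - 100 = √72*(2*(-11)/(1 + 2*(-10)*(-11))) - 100 = (6*√2)*(2*(-11)/(1 + 220)) - 100 = (6*√2)*(2*(-11)/221) - 100 = (6*√2)*(2*(1/221)*(-11)) - 100 = (6*√2)*(-22/221) - 100 = -132*√2/221 - 100 = -100 - 132*√2/221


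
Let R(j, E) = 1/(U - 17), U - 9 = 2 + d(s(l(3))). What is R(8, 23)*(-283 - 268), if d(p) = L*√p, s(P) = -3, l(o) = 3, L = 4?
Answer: 551/14 + 551*I*√3/21 ≈ 39.357 + 45.446*I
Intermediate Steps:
d(p) = 4*√p
U = 11 + 4*I*√3 (U = 9 + (2 + 4*√(-3)) = 9 + (2 + 4*(I*√3)) = 9 + (2 + 4*I*√3) = 11 + 4*I*√3 ≈ 11.0 + 6.9282*I)
R(j, E) = 1/(-6 + 4*I*√3) (R(j, E) = 1/((11 + 4*I*√3) - 17) = 1/(-6 + 4*I*√3))
R(8, 23)*(-283 - 268) = (-1/14 - I*√3/21)*(-283 - 268) = (-1/14 - I*√3/21)*(-551) = 551/14 + 551*I*√3/21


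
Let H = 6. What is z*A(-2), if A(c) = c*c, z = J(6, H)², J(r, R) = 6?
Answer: 144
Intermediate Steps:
z = 36 (z = 6² = 36)
A(c) = c²
z*A(-2) = 36*(-2)² = 36*4 = 144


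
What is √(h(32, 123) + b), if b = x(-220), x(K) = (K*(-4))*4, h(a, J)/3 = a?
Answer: 4*√226 ≈ 60.133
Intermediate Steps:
h(a, J) = 3*a
x(K) = -16*K (x(K) = -4*K*4 = -16*K)
b = 3520 (b = -16*(-220) = 3520)
√(h(32, 123) + b) = √(3*32 + 3520) = √(96 + 3520) = √3616 = 4*√226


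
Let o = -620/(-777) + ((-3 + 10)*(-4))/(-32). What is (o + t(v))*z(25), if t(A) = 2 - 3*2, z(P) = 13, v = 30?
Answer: -188045/6216 ≈ -30.252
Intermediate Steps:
t(A) = -4 (t(A) = 2 - 6 = -4)
o = 10399/6216 (o = -620*(-1/777) + (7*(-4))*(-1/32) = 620/777 - 28*(-1/32) = 620/777 + 7/8 = 10399/6216 ≈ 1.6729)
(o + t(v))*z(25) = (10399/6216 - 4)*13 = -14465/6216*13 = -188045/6216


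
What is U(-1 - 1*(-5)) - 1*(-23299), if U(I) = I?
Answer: 23303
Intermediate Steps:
U(-1 - 1*(-5)) - 1*(-23299) = (-1 - 1*(-5)) - 1*(-23299) = (-1 + 5) + 23299 = 4 + 23299 = 23303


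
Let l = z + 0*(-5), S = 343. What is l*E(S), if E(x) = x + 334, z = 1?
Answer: 677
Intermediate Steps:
l = 1 (l = 1 + 0*(-5) = 1 + 0 = 1)
E(x) = 334 + x
l*E(S) = 1*(334 + 343) = 1*677 = 677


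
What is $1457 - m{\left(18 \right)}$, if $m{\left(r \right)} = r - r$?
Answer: $1457$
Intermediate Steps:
$m{\left(r \right)} = 0$
$1457 - m{\left(18 \right)} = 1457 - 0 = 1457 + 0 = 1457$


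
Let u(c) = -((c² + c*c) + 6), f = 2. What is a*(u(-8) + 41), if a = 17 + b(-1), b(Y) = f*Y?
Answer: -1395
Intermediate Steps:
u(c) = -6 - 2*c² (u(c) = -((c² + c²) + 6) = -(2*c² + 6) = -(6 + 2*c²) = -6 - 2*c²)
b(Y) = 2*Y
a = 15 (a = 17 + 2*(-1) = 17 - 2 = 15)
a*(u(-8) + 41) = 15*((-6 - 2*(-8)²) + 41) = 15*((-6 - 2*64) + 41) = 15*((-6 - 128) + 41) = 15*(-134 + 41) = 15*(-93) = -1395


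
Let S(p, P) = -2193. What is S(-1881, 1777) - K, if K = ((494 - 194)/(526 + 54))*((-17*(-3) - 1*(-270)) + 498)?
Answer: -75882/29 ≈ -2616.6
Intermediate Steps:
K = 12285/29 (K = (300/580)*((51 + 270) + 498) = (300*(1/580))*(321 + 498) = (15/29)*819 = 12285/29 ≈ 423.62)
S(-1881, 1777) - K = -2193 - 1*12285/29 = -2193 - 12285/29 = -75882/29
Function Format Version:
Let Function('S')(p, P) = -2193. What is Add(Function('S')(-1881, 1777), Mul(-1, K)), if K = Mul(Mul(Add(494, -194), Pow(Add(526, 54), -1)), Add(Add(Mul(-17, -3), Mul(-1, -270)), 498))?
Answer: Rational(-75882, 29) ≈ -2616.6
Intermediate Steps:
K = Rational(12285, 29) (K = Mul(Mul(300, Pow(580, -1)), Add(Add(51, 270), 498)) = Mul(Mul(300, Rational(1, 580)), Add(321, 498)) = Mul(Rational(15, 29), 819) = Rational(12285, 29) ≈ 423.62)
Add(Function('S')(-1881, 1777), Mul(-1, K)) = Add(-2193, Mul(-1, Rational(12285, 29))) = Add(-2193, Rational(-12285, 29)) = Rational(-75882, 29)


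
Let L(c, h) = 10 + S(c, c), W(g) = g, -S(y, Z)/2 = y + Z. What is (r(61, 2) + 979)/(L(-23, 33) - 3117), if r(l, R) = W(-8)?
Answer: -971/3015 ≈ -0.32206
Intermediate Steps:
S(y, Z) = -2*Z - 2*y (S(y, Z) = -2*(y + Z) = -2*(Z + y) = -2*Z - 2*y)
L(c, h) = 10 - 4*c (L(c, h) = 10 + (-2*c - 2*c) = 10 - 4*c)
r(l, R) = -8
(r(61, 2) + 979)/(L(-23, 33) - 3117) = (-8 + 979)/((10 - 4*(-23)) - 3117) = 971/((10 + 92) - 3117) = 971/(102 - 3117) = 971/(-3015) = 971*(-1/3015) = -971/3015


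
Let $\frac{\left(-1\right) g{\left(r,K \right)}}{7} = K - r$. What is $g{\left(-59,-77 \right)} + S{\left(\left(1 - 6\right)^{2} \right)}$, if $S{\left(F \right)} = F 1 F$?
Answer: $751$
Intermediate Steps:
$g{\left(r,K \right)} = - 7 K + 7 r$ ($g{\left(r,K \right)} = - 7 \left(K - r\right) = - 7 K + 7 r$)
$S{\left(F \right)} = F^{2}$ ($S{\left(F \right)} = F F = F^{2}$)
$g{\left(-59,-77 \right)} + S{\left(\left(1 - 6\right)^{2} \right)} = \left(\left(-7\right) \left(-77\right) + 7 \left(-59\right)\right) + \left(\left(1 - 6\right)^{2}\right)^{2} = \left(539 - 413\right) + \left(\left(-5\right)^{2}\right)^{2} = 126 + 25^{2} = 126 + 625 = 751$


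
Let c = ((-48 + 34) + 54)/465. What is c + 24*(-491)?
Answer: -1095904/93 ≈ -11784.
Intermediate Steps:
c = 8/93 (c = (-14 + 54)*(1/465) = 40*(1/465) = 8/93 ≈ 0.086022)
c + 24*(-491) = 8/93 + 24*(-491) = 8/93 - 11784 = -1095904/93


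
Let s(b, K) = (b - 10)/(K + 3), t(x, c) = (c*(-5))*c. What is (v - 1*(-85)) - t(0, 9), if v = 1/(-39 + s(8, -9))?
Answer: 56837/116 ≈ 489.97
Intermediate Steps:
t(x, c) = -5*c² (t(x, c) = (-5*c)*c = -5*c²)
s(b, K) = (-10 + b)/(3 + K)
v = -3/116 (v = 1/(-39 + (-10 + 8)/(3 - 9)) = 1/(-39 - 2/(-6)) = 1/(-39 - ⅙*(-2)) = 1/(-39 + ⅓) = 1/(-116/3) = -3/116 ≈ -0.025862)
(v - 1*(-85)) - t(0, 9) = (-3/116 - 1*(-85)) - (-5)*9² = (-3/116 + 85) - (-5)*81 = 9857/116 - 1*(-405) = 9857/116 + 405 = 56837/116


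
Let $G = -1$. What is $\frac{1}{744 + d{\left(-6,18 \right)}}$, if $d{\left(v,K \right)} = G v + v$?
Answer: $\frac{1}{744} \approx 0.0013441$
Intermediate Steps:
$d{\left(v,K \right)} = 0$ ($d{\left(v,K \right)} = - v + v = 0$)
$\frac{1}{744 + d{\left(-6,18 \right)}} = \frac{1}{744 + 0} = \frac{1}{744}$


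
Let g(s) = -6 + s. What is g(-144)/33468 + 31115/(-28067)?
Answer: -1372135/1232738 ≈ -1.1131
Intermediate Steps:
g(-144)/33468 + 31115/(-28067) = (-6 - 144)/33468 + 31115/(-28067) = -150*1/33468 + 31115*(-1/28067) = -25/5578 - 245/221 = -1372135/1232738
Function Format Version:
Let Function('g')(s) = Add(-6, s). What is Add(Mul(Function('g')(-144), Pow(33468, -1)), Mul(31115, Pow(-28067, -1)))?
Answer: Rational(-1372135, 1232738) ≈ -1.1131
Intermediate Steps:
Add(Mul(Function('g')(-144), Pow(33468, -1)), Mul(31115, Pow(-28067, -1))) = Add(Mul(Add(-6, -144), Pow(33468, -1)), Mul(31115, Pow(-28067, -1))) = Add(Mul(-150, Rational(1, 33468)), Mul(31115, Rational(-1, 28067))) = Add(Rational(-25, 5578), Rational(-245, 221)) = Rational(-1372135, 1232738)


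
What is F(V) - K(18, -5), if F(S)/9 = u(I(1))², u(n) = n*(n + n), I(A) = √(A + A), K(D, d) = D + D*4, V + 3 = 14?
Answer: 54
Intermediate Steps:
V = 11 (V = -3 + 14 = 11)
K(D, d) = 5*D (K(D, d) = D + 4*D = 5*D)
I(A) = √2*√A (I(A) = √(2*A) = √2*√A)
u(n) = 2*n² (u(n) = n*(2*n) = 2*n²)
F(S) = 144 (F(S) = 9*(2*(√2*√1)²)² = 9*(2*(√2*1)²)² = 9*(2*(√2)²)² = 9*(2*2)² = 9*4² = 9*16 = 144)
F(V) - K(18, -5) = 144 - 5*18 = 144 - 1*90 = 144 - 90 = 54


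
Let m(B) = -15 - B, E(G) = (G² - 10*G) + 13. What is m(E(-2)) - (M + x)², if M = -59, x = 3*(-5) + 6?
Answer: -4676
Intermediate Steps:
x = -9 (x = -15 + 6 = -9)
E(G) = 13 + G² - 10*G
m(E(-2)) - (M + x)² = (-15 - (13 + (-2)² - 10*(-2))) - (-59 - 9)² = (-15 - (13 + 4 + 20)) - 1*(-68)² = (-15 - 1*37) - 1*4624 = (-15 - 37) - 4624 = -52 - 4624 = -4676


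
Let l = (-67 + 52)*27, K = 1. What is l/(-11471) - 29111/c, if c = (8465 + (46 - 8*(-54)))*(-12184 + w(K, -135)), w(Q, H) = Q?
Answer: 44459722726/1249794918999 ≈ 0.035574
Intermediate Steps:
l = -405 (l = -15*27 = -405)
c = -108952569 (c = (8465 + (46 - 8*(-54)))*(-12184 + 1) = (8465 + (46 + 432))*(-12183) = (8465 + 478)*(-12183) = 8943*(-12183) = -108952569)
l/(-11471) - 29111/c = -405/(-11471) - 29111/(-108952569) = -405*(-1/11471) - 29111*(-1/108952569) = 405/11471 + 29111/108952569 = 44459722726/1249794918999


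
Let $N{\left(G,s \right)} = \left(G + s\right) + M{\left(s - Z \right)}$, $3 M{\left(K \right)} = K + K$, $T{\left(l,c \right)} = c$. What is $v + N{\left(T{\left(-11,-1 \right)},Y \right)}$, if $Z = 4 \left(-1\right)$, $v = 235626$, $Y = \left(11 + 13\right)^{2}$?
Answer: $\frac{709763}{3} \approx 2.3659 \cdot 10^{5}$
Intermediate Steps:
$Y = 576$ ($Y = 24^{2} = 576$)
$Z = -4$
$M{\left(K \right)} = \frac{2 K}{3}$ ($M{\left(K \right)} = \frac{K + K}{3} = \frac{2 K}{3}$)
$N{\left(G,s \right)} = \frac{8}{3} + G + \frac{5 s}{3}$ ($N{\left(G,s \right)} = \left(G + s\right) + \frac{2 \left(s - -4\right)}{3} = \left(G + s\right) + \frac{2 \left(s + 4\right)}{3} = \left(G + s\right) + \frac{2 \left(4 + s\right)}{3} = \left(G + s\right) + \left(\frac{8}{3} + \frac{2 s}{3}\right) = \frac{8}{3} + G + \frac{5 s}{3}$)
$v + N{\left(T{\left(-11,-1 \right)},Y \right)} = 235626 + \left(\frac{8}{3} - 1 + \frac{5}{3} \cdot 576\right) = 235626 + \left(\frac{8}{3} - 1 + 960\right) = 235626 + \frac{2885}{3} = \frac{709763}{3}$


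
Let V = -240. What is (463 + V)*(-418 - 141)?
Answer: -124657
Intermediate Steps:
(463 + V)*(-418 - 141) = (463 - 240)*(-418 - 141) = 223*(-559) = -124657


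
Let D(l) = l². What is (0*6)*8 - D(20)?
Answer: -400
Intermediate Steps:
(0*6)*8 - D(20) = (0*6)*8 - 1*20² = 0*8 - 1*400 = 0 - 400 = -400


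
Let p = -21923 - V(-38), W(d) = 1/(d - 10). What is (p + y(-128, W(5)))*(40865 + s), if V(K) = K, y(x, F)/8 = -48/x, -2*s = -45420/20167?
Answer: -2576284037790/2881 ≈ -8.9423e+8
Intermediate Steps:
W(d) = 1/(-10 + d)
s = 22710/20167 (s = -(-22710)/20167 = -½*(-45420/20167) = 22710/20167 ≈ 1.1261)
y(x, F) = -384/x (y(x, F) = 8*(-48/x) = -384/x)
p = -21885 (p = -21923 - 1*(-38) = -21923 + 38 = -21885)
(p + y(-128, W(5)))*(40865 + s) = (-21885 - 384/(-128))*(40865 + 22710/20167) = (-21885 - 384*(-1/128))*(824147165/20167) = (-21885 + 3)*(824147165/20167) = -21882*824147165/20167 = -2576284037790/2881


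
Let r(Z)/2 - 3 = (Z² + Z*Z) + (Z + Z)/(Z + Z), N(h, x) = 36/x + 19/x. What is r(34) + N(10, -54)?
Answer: 250073/54 ≈ 4631.0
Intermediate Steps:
N(h, x) = 55/x
r(Z) = 8 + 4*Z² (r(Z) = 6 + 2*((Z² + Z*Z) + (Z + Z)/(Z + Z)) = 6 + 2*((Z² + Z²) + (2*Z)/((2*Z))) = 6 + 2*(2*Z² + (2*Z)*(1/(2*Z))) = 6 + 2*(2*Z² + 1) = 6 + 2*(1 + 2*Z²) = 6 + (2 + 4*Z²) = 8 + 4*Z²)
r(34) + N(10, -54) = (8 + 4*34²) + 55/(-54) = (8 + 4*1156) + 55*(-1/54) = (8 + 4624) - 55/54 = 4632 - 55/54 = 250073/54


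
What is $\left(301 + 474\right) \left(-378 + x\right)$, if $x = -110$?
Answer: $-378200$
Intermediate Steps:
$\left(301 + 474\right) \left(-378 + x\right) = \left(301 + 474\right) \left(-378 - 110\right) = 775 \left(-488\right) = -378200$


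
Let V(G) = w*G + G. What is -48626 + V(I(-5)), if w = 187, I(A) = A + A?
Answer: -50506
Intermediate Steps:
I(A) = 2*A
V(G) = 188*G (V(G) = 187*G + G = 188*G)
-48626 + V(I(-5)) = -48626 + 188*(2*(-5)) = -48626 + 188*(-10) = -48626 - 1880 = -50506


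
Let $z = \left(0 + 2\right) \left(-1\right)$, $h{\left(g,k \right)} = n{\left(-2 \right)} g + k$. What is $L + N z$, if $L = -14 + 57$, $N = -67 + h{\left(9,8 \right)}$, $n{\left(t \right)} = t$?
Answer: $197$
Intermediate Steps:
$h{\left(g,k \right)} = k - 2 g$ ($h{\left(g,k \right)} = - 2 g + k = k - 2 g$)
$z = -2$ ($z = 2 \left(-1\right) = -2$)
$N = -77$ ($N = -67 + \left(8 - 18\right) = -67 - 10 = -77$)
$L = 43$
$L + N z = 43 - -154 = 43 + 154 = 197$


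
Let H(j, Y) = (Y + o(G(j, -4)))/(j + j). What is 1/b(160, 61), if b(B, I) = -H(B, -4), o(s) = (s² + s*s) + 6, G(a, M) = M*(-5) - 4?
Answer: -160/257 ≈ -0.62257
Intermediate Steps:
G(a, M) = -4 - 5*M (G(a, M) = -5*M - 4 = -4 - 5*M)
o(s) = 6 + 2*s² (o(s) = (s² + s²) + 6 = 2*s² + 6 = 6 + 2*s²)
H(j, Y) = (518 + Y)/(2*j) (H(j, Y) = (Y + (6 + 2*(-4 - 5*(-4))²))/(j + j) = (Y + (6 + 2*(-4 + 20)²))/((2*j)) = (Y + (6 + 2*16²))*(1/(2*j)) = (Y + (6 + 2*256))*(1/(2*j)) = (Y + (6 + 512))*(1/(2*j)) = (Y + 518)*(1/(2*j)) = (518 + Y)*(1/(2*j)) = (518 + Y)/(2*j))
b(B, I) = -257/B (b(B, I) = -(518 - 4)/(2*B) = -514/(2*B) = -257/B)
1/b(160, 61) = 1/(-257/160) = -160/257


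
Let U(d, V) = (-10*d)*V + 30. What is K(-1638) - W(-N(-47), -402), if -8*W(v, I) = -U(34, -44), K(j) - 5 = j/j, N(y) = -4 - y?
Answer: -7471/4 ≈ -1867.8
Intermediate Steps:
K(j) = 6 (K(j) = 5 + j/j = 5 + 1 = 6)
U(d, V) = 30 - 10*V*d (U(d, V) = -10*V*d + 30 = 30 - 10*V*d)
W(v, I) = 7495/4 (W(v, I) = -(-1)*(30 - 10*(-44)*34)/8 = -(-1)*(30 + 14960)/8 = -(-1)*14990/8 = -⅛*(-14990) = 7495/4)
K(-1638) - W(-N(-47), -402) = 6 - 1*7495/4 = 6 - 7495/4 = -7471/4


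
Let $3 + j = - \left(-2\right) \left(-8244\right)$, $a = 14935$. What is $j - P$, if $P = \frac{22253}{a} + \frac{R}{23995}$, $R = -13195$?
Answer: $- \frac{1182027893597}{71673065} \approx -16492.0$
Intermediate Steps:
$j = -16491$ ($j = -3 - \left(-2\right) \left(-8244\right) = -3 - 16488 = -16491$)
$P = \frac{67378682}{71673065}$ ($P = \frac{22253}{14935} - \frac{13195}{23995} = 22253 \cdot \frac{1}{14935} - \frac{2639}{4799} = \frac{22253}{14935} - \frac{2639}{4799} = \frac{67378682}{71673065} \approx 0.94008$)
$j - P = -16491 - \frac{67378682}{71673065} = - \frac{1182027893597}{71673065}$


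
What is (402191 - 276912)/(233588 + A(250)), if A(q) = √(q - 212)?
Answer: 14631835526/27281676853 - 125279*√38/54563353706 ≈ 0.53631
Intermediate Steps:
A(q) = √(-212 + q)
(402191 - 276912)/(233588 + A(250)) = (402191 - 276912)/(233588 + √(-212 + 250)) = 125279/(233588 + √38)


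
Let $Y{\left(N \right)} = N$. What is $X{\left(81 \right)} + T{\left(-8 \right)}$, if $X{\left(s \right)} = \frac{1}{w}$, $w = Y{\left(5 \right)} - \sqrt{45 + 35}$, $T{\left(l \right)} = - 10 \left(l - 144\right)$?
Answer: $\frac{16719}{11} - \frac{4 \sqrt{5}}{55} \approx 1519.7$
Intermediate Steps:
$T{\left(l \right)} = 1440 - 10 l$ ($T{\left(l \right)} = - 10 \left(-144 + l\right) = 1440 - 10 l$)
$w = 5 - 4 \sqrt{5}$ ($w = 5 - \sqrt{45 + 35} = 5 - \sqrt{80} = 5 - 4 \sqrt{5} \approx -3.9443$)
$X{\left(s \right)} = \frac{1}{5 - 4 \sqrt{5}}$
$X{\left(81 \right)} + T{\left(-8 \right)} = \left(- \frac{1}{11} - \frac{4 \sqrt{5}}{55}\right) + \left(1440 - -80\right) = \left(- \frac{1}{11} - \frac{4 \sqrt{5}}{55}\right) + \left(1440 + 80\right) = \left(- \frac{1}{11} - \frac{4 \sqrt{5}}{55}\right) + 1520 = \frac{16719}{11} - \frac{4 \sqrt{5}}{55}$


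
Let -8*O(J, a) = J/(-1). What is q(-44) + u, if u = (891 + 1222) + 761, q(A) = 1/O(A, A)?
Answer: 31612/11 ≈ 2873.8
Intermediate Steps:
O(J, a) = J/8 (O(J, a) = -J/(8*(-1)) = -J*(-1)/8 = -(-1)*J/8 = J/8)
q(A) = 8/A (q(A) = 1/(A/8) = 8/A)
u = 2874 (u = 2113 + 761 = 2874)
q(-44) + u = 8/(-44) + 2874 = 8*(-1/44) + 2874 = -2/11 + 2874 = 31612/11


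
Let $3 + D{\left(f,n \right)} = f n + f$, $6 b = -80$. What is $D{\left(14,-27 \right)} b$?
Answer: $\frac{14680}{3} \approx 4893.3$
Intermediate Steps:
$b = - \frac{40}{3}$ ($b = \frac{1}{6} \left(-80\right) = - \frac{40}{3} \approx -13.333$)
$D{\left(f,n \right)} = -3 + f + f n$ ($D{\left(f,n \right)} = -3 + \left(f n + f\right) = -3 + \left(f + f n\right) = -3 + f + f n$)
$D{\left(14,-27 \right)} b = \left(-3 + 14 + 14 \left(-27\right)\right) \left(- \frac{40}{3}\right) = \left(-3 + 14 - 378\right) \left(- \frac{40}{3}\right) = \left(-367\right) \left(- \frac{40}{3}\right) = \frac{14680}{3}$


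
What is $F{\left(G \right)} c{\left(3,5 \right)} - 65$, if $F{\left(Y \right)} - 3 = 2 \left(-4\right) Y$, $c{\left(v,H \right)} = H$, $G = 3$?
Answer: $-170$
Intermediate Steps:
$F{\left(Y \right)} = 3 - 8 Y$ ($F{\left(Y \right)} = 3 + 2 \left(-4\right) Y = 3 - 8 Y$)
$F{\left(G \right)} c{\left(3,5 \right)} - 65 = \left(3 - 24\right) 5 - 65 = \left(-21\right) 5 - 65 = -105 - 65 = -170$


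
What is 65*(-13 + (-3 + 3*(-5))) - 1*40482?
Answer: -42497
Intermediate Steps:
65*(-13 + (-3 + 3*(-5))) - 1*40482 = 65*(-13 + (-3 - 15)) - 40482 = 65*(-13 - 18) - 40482 = 65*(-31) - 40482 = -2015 - 40482 = -42497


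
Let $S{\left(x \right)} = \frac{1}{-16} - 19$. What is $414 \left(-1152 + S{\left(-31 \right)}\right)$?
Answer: $- \frac{3878559}{8} \approx -4.8482 \cdot 10^{5}$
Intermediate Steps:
$S{\left(x \right)} = - \frac{305}{16}$ ($S{\left(x \right)} = - \frac{1}{16} - 19 = - \frac{305}{16}$)
$414 \left(-1152 + S{\left(-31 \right)}\right) = 414 \left(-1152 - \frac{305}{16}\right) = 414 \left(- \frac{18737}{16}\right) = - \frac{3878559}{8}$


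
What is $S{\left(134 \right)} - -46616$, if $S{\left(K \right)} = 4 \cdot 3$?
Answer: $46628$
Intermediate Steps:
$S{\left(K \right)} = 12$
$S{\left(134 \right)} - -46616 = 12 - -46616 = 12 + 46616 = 46628$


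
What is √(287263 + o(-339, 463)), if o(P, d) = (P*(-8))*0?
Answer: √287263 ≈ 535.97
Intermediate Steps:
o(P, d) = 0 (o(P, d) = -8*P*0 = 0)
√(287263 + o(-339, 463)) = √(287263 + 0) = √287263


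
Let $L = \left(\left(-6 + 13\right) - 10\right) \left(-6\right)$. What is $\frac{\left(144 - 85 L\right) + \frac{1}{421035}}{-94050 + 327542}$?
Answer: $- \frac{18824339}{3171235620} \approx -0.005936$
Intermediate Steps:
$L = 18$ ($L = \left(7 - 10\right) \left(-6\right) = \left(-3\right) \left(-6\right) = 18$)
$\frac{\left(144 - 85 L\right) + \frac{1}{421035}}{-94050 + 327542} = \frac{\left(144 - 1530\right) + \frac{1}{421035}}{-94050 + 327542} = \frac{\left(144 - 1530\right) + \frac{1}{421035}}{233492} = \left(-1386 + \frac{1}{421035}\right) \frac{1}{233492} = \left(- \frac{583554509}{421035}\right) \frac{1}{233492} = - \frac{18824339}{3171235620}$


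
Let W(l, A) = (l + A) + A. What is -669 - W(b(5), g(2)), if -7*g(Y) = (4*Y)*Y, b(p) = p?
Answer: -4686/7 ≈ -669.43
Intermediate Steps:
g(Y) = -4*Y²/7 (g(Y) = -4*Y*Y/7 = -4*Y²/7)
W(l, A) = l + 2*A (W(l, A) = (A + l) + A = l + 2*A)
-669 - W(b(5), g(2)) = -669 - (5 + 2*(-4/7*2²)) = -669 - (5 + 2*(-4/7*4)) = -669 - (5 + 2*(-16/7)) = -669 - (5 - 32/7) = -669 - 1*3/7 = -669 - 3/7 = -4686/7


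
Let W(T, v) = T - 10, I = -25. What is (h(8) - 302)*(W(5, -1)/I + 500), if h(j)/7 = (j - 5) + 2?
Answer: -667767/5 ≈ -1.3355e+5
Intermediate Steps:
W(T, v) = -10 + T
h(j) = -21 + 7*j (h(j) = 7*((j - 5) + 2) = 7*((-5 + j) + 2) = 7*(-3 + j) = -21 + 7*j)
(h(8) - 302)*(W(5, -1)/I + 500) = ((-21 + 7*8) - 302)*((-10 + 5)/(-25) + 500) = ((-21 + 56) - 302)*(-5*(-1/25) + 500) = (35 - 302)*(⅕ + 500) = -267*2501/5 = -667767/5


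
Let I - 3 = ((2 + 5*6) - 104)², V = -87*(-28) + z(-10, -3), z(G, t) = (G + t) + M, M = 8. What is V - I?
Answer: -2756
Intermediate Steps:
z(G, t) = 8 + G + t (z(G, t) = (G + t) + 8 = 8 + G + t)
V = 2431 (V = -87*(-28) + (8 - 10 - 3) = 2436 - 5 = 2431)
I = 5187 (I = 3 + ((2 + 5*6) - 104)² = 3 + ((2 + 30) - 104)² = 3 + (32 - 104)² = 3 + (-72)² = 3 + 5184 = 5187)
V - I = 2431 - 1*5187 = 2431 - 5187 = -2756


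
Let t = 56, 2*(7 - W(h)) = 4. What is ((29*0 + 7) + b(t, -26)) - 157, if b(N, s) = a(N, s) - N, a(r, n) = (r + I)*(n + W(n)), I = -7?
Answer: -1235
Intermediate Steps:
W(h) = 5 (W(h) = 7 - 1/2*4 = 7 - 2 = 5)
a(r, n) = (-7 + r)*(5 + n) (a(r, n) = (r - 7)*(n + 5) = (-7 + r)*(5 + n))
b(N, s) = -35 - 7*s + 4*N + N*s (b(N, s) = (-35 - 7*s + 5*N + s*N) - N = (-35 - 7*s + 5*N + N*s) - N = -35 - 7*s + 4*N + N*s)
((29*0 + 7) + b(t, -26)) - 157 = ((29*0 + 7) + (-35 - 7*(-26) + 4*56 + 56*(-26))) - 157 = ((0 + 7) + (-35 + 182 + 224 - 1456)) - 157 = (7 - 1085) - 157 = -1078 - 157 = -1235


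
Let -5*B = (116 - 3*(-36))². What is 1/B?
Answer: -5/50176 ≈ -9.9649e-5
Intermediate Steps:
B = -50176/5 (B = -(116 - 3*(-36))²/5 = -(116 + 108)²/5 = -⅕*224² = -⅕*50176 = -50176/5 ≈ -10035.)
1/B = 1/(-50176/5) = -5/50176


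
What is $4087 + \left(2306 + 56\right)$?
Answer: $6449$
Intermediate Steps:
$4087 + \left(2306 + 56\right) = 4087 + 2362 = 6449$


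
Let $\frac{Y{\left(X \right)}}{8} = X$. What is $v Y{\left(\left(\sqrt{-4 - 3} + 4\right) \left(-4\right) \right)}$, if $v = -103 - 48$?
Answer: $19328 + 4832 i \sqrt{7} \approx 19328.0 + 12784.0 i$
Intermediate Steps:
$Y{\left(X \right)} = 8 X$
$v = -151$
$v Y{\left(\left(\sqrt{-4 - 3} + 4\right) \left(-4\right) \right)} = - 151 \cdot 8 \left(\sqrt{-4 - 3} + 4\right) \left(-4\right) = - 151 \cdot 8 \left(\sqrt{-7} + 4\right) \left(-4\right) = - 151 \cdot 8 \left(i \sqrt{7} + 4\right) \left(-4\right) = - 151 \cdot 8 \left(4 + i \sqrt{7}\right) \left(-4\right) = - 151 \cdot 8 \left(-16 - 4 i \sqrt{7}\right) = - 151 \left(-128 - 32 i \sqrt{7}\right) = 19328 + 4832 i \sqrt{7}$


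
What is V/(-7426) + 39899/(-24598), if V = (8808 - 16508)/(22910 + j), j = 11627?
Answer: -5116388713719/3154346200838 ≈ -1.6220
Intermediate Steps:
V = -7700/34537 (V = (8808 - 16508)/(22910 + 11627) = -7700/34537 ≈ -0.22295)
V/(-7426) + 39899/(-24598) = -7700/34537/(-7426) + 39899/(-24598) = -7700/34537*(-1/7426) + 39899*(-1/24598) = 3850/128235881 - 39899/24598 = -5116388713719/3154346200838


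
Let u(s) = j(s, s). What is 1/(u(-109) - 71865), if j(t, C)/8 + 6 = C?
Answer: -1/72785 ≈ -1.3739e-5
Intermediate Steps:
j(t, C) = -48 + 8*C
u(s) = -48 + 8*s
1/(u(-109) - 71865) = 1/((-48 + 8*(-109)) - 71865) = 1/((-48 - 872) - 71865) = 1/(-920 - 71865) = 1/(-72785) = -1/72785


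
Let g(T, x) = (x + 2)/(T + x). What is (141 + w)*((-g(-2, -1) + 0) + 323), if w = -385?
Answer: -236680/3 ≈ -78893.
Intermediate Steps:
g(T, x) = (2 + x)/(T + x)
(141 + w)*((-g(-2, -1) + 0) + 323) = (141 - 385)*((-(2 - 1)/(-2 - 1) + 0) + 323) = -244*((-1/(-3) + 0) + 323) = -244*((-(-1)/3 + 0) + 323) = -244*((-1*(-1/3) + 0) + 323) = -244*((1/3 + 0) + 323) = -244*(1/3 + 323) = -244*970/3 = -236680/3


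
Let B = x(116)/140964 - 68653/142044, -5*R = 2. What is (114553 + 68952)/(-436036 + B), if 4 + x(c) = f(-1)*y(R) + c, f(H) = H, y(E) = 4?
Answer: -306194767232340/727566492907643 ≈ -0.42085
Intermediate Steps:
R = -⅖ (R = -⅕*2 = -⅖ ≈ -0.40000)
x(c) = -8 + c (x(c) = -4 + (-1*4 + c) = -4 + (-4 + c) = -8 + c)
B = -805188395/1668590868 (B = (-8 + 116)/140964 - 68653/142044 = 108*(1/140964) - 68653*1/142044 = 9/11747 - 68653/142044 = -805188395/1668590868 ≈ -0.48256)
(114553 + 68952)/(-436036 + B) = (114553 + 68952)/(-436036 - 805188395/1668590868) = 183505/(-727566492907643/1668590868) = 183505*(-1668590868/727566492907643) = -306194767232340/727566492907643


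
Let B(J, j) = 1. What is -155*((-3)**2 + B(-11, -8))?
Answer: -1550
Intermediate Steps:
-155*((-3)**2 + B(-11, -8)) = -155*((-3)**2 + 1) = -155*(9 + 1) = -155*10 = -1550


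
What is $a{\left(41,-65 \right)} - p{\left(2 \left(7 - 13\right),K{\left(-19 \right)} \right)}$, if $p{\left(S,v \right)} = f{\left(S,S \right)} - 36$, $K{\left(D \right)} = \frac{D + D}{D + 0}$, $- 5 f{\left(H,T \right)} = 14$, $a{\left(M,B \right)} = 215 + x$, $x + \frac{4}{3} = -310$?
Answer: $- \frac{863}{15} \approx -57.533$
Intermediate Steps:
$x = - \frac{934}{3}$ ($x = - \frac{4}{3} - 310 = - \frac{934}{3} \approx -311.33$)
$a{\left(M,B \right)} = - \frac{289}{3}$ ($a{\left(M,B \right)} = 215 - \frac{934}{3} = - \frac{289}{3}$)
$f{\left(H,T \right)} = - \frac{14}{5}$ ($f{\left(H,T \right)} = \left(- \frac{1}{5}\right) 14 = - \frac{14}{5}$)
$K{\left(D \right)} = 2$ ($K{\left(D \right)} = \frac{2 D}{D} = 2$)
$p{\left(S,v \right)} = - \frac{194}{5}$ ($p{\left(S,v \right)} = - \frac{14}{5} - 36 = - \frac{194}{5}$)
$a{\left(41,-65 \right)} - p{\left(2 \left(7 - 13\right),K{\left(-19 \right)} \right)} = - \frac{289}{3} - - \frac{194}{5} = - \frac{289}{3} + \frac{194}{5} = - \frac{863}{15}$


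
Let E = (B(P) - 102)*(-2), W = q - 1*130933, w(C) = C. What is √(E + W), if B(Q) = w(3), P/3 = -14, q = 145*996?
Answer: √13685 ≈ 116.98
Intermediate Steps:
q = 144420
P = -42 (P = 3*(-14) = -42)
B(Q) = 3
W = 13487 (W = 144420 - 1*130933 = 144420 - 130933 = 13487)
E = 198 (E = (3 - 102)*(-2) = -99*(-2) = 198)
√(E + W) = √(198 + 13487) = √13685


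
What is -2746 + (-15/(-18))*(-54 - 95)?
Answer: -17221/6 ≈ -2870.2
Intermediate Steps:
-2746 + (-15/(-18))*(-54 - 95) = -2746 - 15*(-1/18)*(-149) = -2746 + (⅚)*(-149) = -2746 - 745/6 = -17221/6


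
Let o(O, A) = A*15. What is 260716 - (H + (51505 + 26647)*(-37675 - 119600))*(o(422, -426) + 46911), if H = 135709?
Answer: 498052529568127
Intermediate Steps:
o(O, A) = 15*A
260716 - (H + (51505 + 26647)*(-37675 - 119600))*(o(422, -426) + 46911) = 260716 - (135709 + (51505 + 26647)*(-37675 - 119600))*(15*(-426) + 46911) = 260716 - (135709 + 78152*(-157275))*(-6390 + 46911) = 260716 - (135709 - 12291355800)*40521 = 260716 - (-12291220091)*40521 = 260716 - 1*(-498052529307411) = 260716 + 498052529307411 = 498052529568127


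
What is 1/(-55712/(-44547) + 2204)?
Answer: 44547/98237300 ≈ 0.00045346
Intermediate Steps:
1/(-55712/(-44547) + 2204) = 1/(-55712*(-1/44547) + 2204) = 1/(55712/44547 + 2204) = 1/(98237300/44547) = 44547/98237300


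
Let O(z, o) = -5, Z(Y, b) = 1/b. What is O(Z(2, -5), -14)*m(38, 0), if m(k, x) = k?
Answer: -190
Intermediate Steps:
O(Z(2, -5), -14)*m(38, 0) = -5*38 = -190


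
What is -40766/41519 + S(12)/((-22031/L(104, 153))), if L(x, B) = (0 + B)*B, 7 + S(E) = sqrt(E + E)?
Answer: 5905312151/914705089 - 46818*sqrt(6)/22031 ≈ 1.2506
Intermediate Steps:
S(E) = -7 + sqrt(2)*sqrt(E) (S(E) = -7 + sqrt(E + E) = -7 + sqrt(2*E) = -7 + sqrt(2)*sqrt(E))
L(x, B) = B**2 (L(x, B) = B*B = B**2)
-40766/41519 + S(12)/((-22031/L(104, 153))) = -40766/41519 + (-7 + sqrt(2)*sqrt(12))/((-22031/(153**2))) = -40766*1/41519 + (-7 + sqrt(2)*(2*sqrt(3)))/((-22031/23409)) = -40766/41519 + (-7 + 2*sqrt(6))/((-22031*1/23409)) = -40766/41519 + (-7 + 2*sqrt(6))/(-22031/23409) = -40766/41519 + (-7 + 2*sqrt(6))*(-23409/22031) = -40766/41519 + (163863/22031 - 46818*sqrt(6)/22031) = 5905312151/914705089 - 46818*sqrt(6)/22031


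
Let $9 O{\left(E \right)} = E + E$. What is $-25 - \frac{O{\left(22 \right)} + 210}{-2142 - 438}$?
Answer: $- \frac{289283}{11610} \approx -24.917$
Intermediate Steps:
$O{\left(E \right)} = \frac{2 E}{9}$ ($O{\left(E \right)} = \frac{E + E}{9} = \frac{2 E}{9}$)
$-25 - \frac{O{\left(22 \right)} + 210}{-2142 - 438} = -25 - \frac{\frac{2}{9} \cdot 22 + 210}{-2142 - 438} = -25 - \frac{\frac{44}{9} + 210}{-2580} = -25 - \frac{1934}{9} \left(- \frac{1}{2580}\right) = -25 - - \frac{967}{11610} = -25 + \frac{967}{11610} = - \frac{289283}{11610}$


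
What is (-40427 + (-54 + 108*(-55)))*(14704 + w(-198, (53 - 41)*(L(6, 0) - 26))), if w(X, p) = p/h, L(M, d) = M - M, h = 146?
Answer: -49820688356/73 ≈ -6.8248e+8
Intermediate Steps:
L(M, d) = 0
w(X, p) = p/146
(-40427 + (-54 + 108*(-55)))*(14704 + w(-198, (53 - 41)*(L(6, 0) - 26))) = (-40427 + (-54 + 108*(-55)))*(14704 + ((53 - 41)*(0 - 26))/146) = (-40427 + (-54 - 5940))*(14704 + (12*(-26))/146) = (-40427 - 5994)*(14704 + (1/146)*(-312)) = -46421*(14704 - 156/73) = -46421*1073236/73 = -49820688356/73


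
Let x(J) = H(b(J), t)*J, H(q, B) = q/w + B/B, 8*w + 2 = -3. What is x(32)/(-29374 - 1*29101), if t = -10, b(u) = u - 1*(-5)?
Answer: 9312/292375 ≈ 0.031850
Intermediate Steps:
w = -5/8 (w = -¼ + (⅛)*(-3) = -¼ - 3/8 = -5/8 ≈ -0.62500)
b(u) = 5 + u (b(u) = u + 5 = 5 + u)
H(q, B) = 1 - 8*q/5 (H(q, B) = q/(-5/8) + B/B = q*(-8/5) + 1 = -8*q/5 + 1 = 1 - 8*q/5)
x(J) = J*(-7 - 8*J/5) (x(J) = (1 - 8*(5 + J)/5)*J = (1 + (-8 - 8*J/5))*J = (-7 - 8*J/5)*J = J*(-7 - 8*J/5))
x(32)/(-29374 - 1*29101) = ((⅕)*32*(-35 - 8*32))/(-29374 - 1*29101) = ((⅕)*32*(-35 - 256))/(-29374 - 29101) = ((⅕)*32*(-291))/(-58475) = -9312/5*(-1/58475) = 9312/292375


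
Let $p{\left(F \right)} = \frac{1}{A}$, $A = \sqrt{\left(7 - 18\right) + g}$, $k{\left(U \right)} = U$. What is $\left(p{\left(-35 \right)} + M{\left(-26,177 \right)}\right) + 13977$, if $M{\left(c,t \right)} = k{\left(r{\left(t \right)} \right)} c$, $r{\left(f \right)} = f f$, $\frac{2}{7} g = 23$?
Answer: $-800577 + \frac{\sqrt{278}}{139} \approx -8.0058 \cdot 10^{5}$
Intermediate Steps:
$g = \frac{161}{2}$ ($g = \frac{7}{2} \cdot 23 = \frac{161}{2} \approx 80.5$)
$r{\left(f \right)} = f^{2}$
$M{\left(c,t \right)} = c t^{2}$ ($M{\left(c,t \right)} = t^{2} c = c t^{2}$)
$A = \frac{\sqrt{278}}{2}$ ($A = \sqrt{\left(7 - 18\right) + \frac{161}{2}} = \sqrt{-11 + \frac{161}{2}} = \sqrt{\frac{139}{2}} = \frac{\sqrt{278}}{2} \approx 8.3367$)
$p{\left(F \right)} = \frac{\sqrt{278}}{139}$ ($p{\left(F \right)} = \frac{1}{\frac{1}{2} \sqrt{278}} = \frac{\sqrt{278}}{139}$)
$\left(p{\left(-35 \right)} + M{\left(-26,177 \right)}\right) + 13977 = \left(\frac{\sqrt{278}}{139} - 26 \cdot 177^{2}\right) + 13977 = \left(\frac{\sqrt{278}}{139} - 814554\right) + 13977 = \left(-814554 + \frac{\sqrt{278}}{139}\right) + 13977 = -800577 + \frac{\sqrt{278}}{139}$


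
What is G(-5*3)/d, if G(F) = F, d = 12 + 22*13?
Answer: -15/298 ≈ -0.050336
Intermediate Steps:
d = 298 (d = 12 + 286 = 298)
G(-5*3)/d = -5*3/298 = -15*1/298 = -15/298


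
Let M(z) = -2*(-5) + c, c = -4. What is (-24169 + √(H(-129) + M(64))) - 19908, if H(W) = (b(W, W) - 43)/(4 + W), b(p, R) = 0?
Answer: -44077 + √3965/25 ≈ -44075.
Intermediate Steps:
H(W) = -43/(4 + W) (H(W) = (0 - 43)/(4 + W) = -43/(4 + W))
M(z) = 6 (M(z) = -2*(-5) - 4 = 10 - 4 = 6)
(-24169 + √(H(-129) + M(64))) - 19908 = (-24169 + √(-43/(4 - 129) + 6)) - 19908 = (-24169 + √(-43/(-125) + 6)) - 19908 = (-24169 + √(-43*(-1/125) + 6)) - 19908 = (-24169 + √(43/125 + 6)) - 19908 = (-24169 + √(793/125)) - 19908 = (-24169 + √3965/25) - 19908 = -44077 + √3965/25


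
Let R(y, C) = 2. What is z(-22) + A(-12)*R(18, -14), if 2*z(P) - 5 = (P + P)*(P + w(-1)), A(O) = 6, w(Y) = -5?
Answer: 1217/2 ≈ 608.50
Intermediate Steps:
z(P) = 5/2 + P*(-5 + P) (z(P) = 5/2 + ((P + P)*(P - 5))/2 = 5/2 + ((2*P)*(-5 + P))/2 = 5/2 + (2*P*(-5 + P))/2 = 5/2 + P*(-5 + P))
z(-22) + A(-12)*R(18, -14) = (5/2 + (-22)² - 5*(-22)) + 6*2 = (5/2 + 484 + 110) + 12 = 1193/2 + 12 = 1217/2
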